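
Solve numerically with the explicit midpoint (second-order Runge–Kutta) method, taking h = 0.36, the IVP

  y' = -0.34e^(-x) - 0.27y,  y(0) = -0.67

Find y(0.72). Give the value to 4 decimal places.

Midpoint: k1 = f(x_n, y_n); k2 = f(x_n + h/2, y_n + (h/2)·k1); y_{n+1} = y_n + h·k2.
x=0.000000, y=-0.670000:
  k1 = f(0.000000, -0.670000) = -0.159100
  k2 = f(0.180000, -0.698638) = -0.095360
  y ← -0.670000 + 0.36·(-0.095360) = -0.704329
x=0.360000, y=-0.704329:
  k1 = f(0.360000, -0.704329) = -0.047041
  k2 = f(0.540000, -0.712797) = -0.005679
  y ← -0.704329 + 0.36·(-0.005679) = -0.706374
y(0.72) ≈ -0.7064

-0.7064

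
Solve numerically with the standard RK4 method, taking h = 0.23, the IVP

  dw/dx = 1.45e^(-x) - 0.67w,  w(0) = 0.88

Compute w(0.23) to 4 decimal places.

RK4: k1 = f(x_n, w_n); k2 = f(x_n + h/2, w_n + (h/2)·k1); k3 = f(x_n + h/2, w_n + (h/2)·k2); k4 = f(x_n + h, w_n + h·k3); w_{n+1} = w_n + (h/6)·(k1 + 2k2 + 2k3 + k4).
x=0.000000, w=0.880000:
  k1 = f(0.000000, 0.880000) = 0.860400
  k2 = f(0.115000, 0.978946) = 0.636587
  k3 = f(0.115000, 0.953208) = 0.653832
  k4 = f(0.230000, 1.030381) = 0.461718
  w ← 0.880000 + (0.23/6)·(k1 + 2k2 + 2k3 + k4) = 1.029613
w(0.23) ≈ 1.0296

1.0296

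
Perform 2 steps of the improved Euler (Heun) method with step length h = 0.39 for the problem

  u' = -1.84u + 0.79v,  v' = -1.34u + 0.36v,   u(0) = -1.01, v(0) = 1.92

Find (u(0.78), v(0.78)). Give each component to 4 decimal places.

0.5127, 2.6149

Heun on (u,v): k1 = f(t_n, state_n); k2 = f(t_n + h, state_n + h·k1); state_{n+1} = state_n + (h/2)·(k1 + k2).
0.000000: (-1.010000, 1.920000)
  k1 = (3.375200, 2.044600)
  predictor → (0.306328, 2.717394)
  k2 = (1.583098, 0.567782)
  → (-0.043132, 2.429415)
0.390000: (-0.043132, 2.429415)
  k1 = (1.998600, 0.932386)
  predictor → (0.736322, 2.793045)
  k2 = (0.851673, 0.018825)
  → (0.512671, 2.614901)
(u(0.78), v(0.78)) ≈ (0.5127, 2.6149)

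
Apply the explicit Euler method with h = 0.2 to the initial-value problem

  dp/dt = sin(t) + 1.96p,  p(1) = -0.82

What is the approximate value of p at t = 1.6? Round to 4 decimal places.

Euler: p_{n+1} = p_n + h·f(t_n, p_n).
t=1.000000, p=-0.820000: f=-0.765729 → p ← -0.820000 + 0.2·(-0.765729) = -0.973146
t=1.200000, p=-0.973146: f=-0.975327 → p ← -0.973146 + 0.2·(-0.975327) = -1.168211
t=1.400000, p=-1.168211: f=-1.304244 → p ← -1.168211 + 0.2·(-1.304244) = -1.429060
p(1.6) ≈ -1.4291

-1.4291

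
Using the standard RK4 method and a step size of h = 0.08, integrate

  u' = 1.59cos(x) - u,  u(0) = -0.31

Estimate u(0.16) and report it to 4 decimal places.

-0.0301

RK4: k1 = f(x_n, u_n); k2 = f(x_n + h/2, u_n + (h/2)·k1); k3 = f(x_n + h/2, u_n + (h/2)·k2); k4 = f(x_n + h, u_n + h·k3); u_{n+1} = u_n + (h/6)·(k1 + 2k2 + 2k3 + k4).
x=0.000000, u=-0.310000:
  k1 = f(0.000000, -0.310000) = 1.900000
  k2 = f(0.040000, -0.234000) = 1.822728
  k3 = f(0.040000, -0.237091) = 1.825819
  k4 = f(0.080000, -0.163934) = 1.748849
  u ← -0.310000 + (0.08/6)·(k1 + 2k2 + 2k3 + k4) = -0.164054
x=0.080000, u=-0.164054:
  k1 = f(0.080000, -0.164054) = 1.748969
  k2 = f(0.120000, -0.094095) = 1.672661
  k3 = f(0.120000, -0.097148) = 1.675713
  k4 = f(0.160000, -0.029997) = 1.599688
  u ← -0.164054 + (0.08/6)·(k1 + 2k2 + 2k3 + k4) = -0.030115
u(0.16) ≈ -0.0301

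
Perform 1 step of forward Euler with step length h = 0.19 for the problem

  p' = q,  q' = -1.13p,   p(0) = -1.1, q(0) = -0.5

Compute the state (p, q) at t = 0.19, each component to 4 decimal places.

Euler on (p,q): p_{n+1} = p_n + h·p', q_{n+1} = q_n + h·q'.
0.000000: (-1.100000, -0.500000); f=(-0.500000, 1.243000) → (-1.195000, -0.263830)
(p(0.19), q(0.19)) ≈ (-1.1950, -0.2638)

-1.1950, -0.2638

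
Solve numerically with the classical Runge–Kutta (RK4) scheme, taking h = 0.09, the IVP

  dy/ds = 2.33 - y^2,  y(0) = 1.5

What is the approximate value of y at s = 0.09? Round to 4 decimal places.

1.5063

RK4: k1 = f(s_n, y_n); k2 = f(s_n + h/2, y_n + (h/2)·k1); k3 = f(s_n + h/2, y_n + (h/2)·k2); k4 = f(s_n + h, y_n + h·k3); y_{n+1} = y_n + (h/6)·(k1 + 2k2 + 2k3 + k4).
s=0.000000, y=1.500000:
  k1 = f(0.000000, 1.500000) = 0.080000
  k2 = f(0.045000, 1.503600) = 0.069187
  k3 = f(0.045000, 1.503113) = 0.070650
  k4 = f(0.090000, 1.506359) = 0.060884
  y ← 1.500000 + (0.09/6)·(k1 + 2k2 + 2k3 + k4) = 1.506308
y(0.09) ≈ 1.5063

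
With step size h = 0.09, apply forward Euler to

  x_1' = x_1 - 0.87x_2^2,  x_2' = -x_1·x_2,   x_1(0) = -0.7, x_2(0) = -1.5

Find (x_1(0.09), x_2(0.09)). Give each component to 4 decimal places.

-0.9392, -1.5945

Euler on (x_1,x_2): x_1_{n+1} = x_1_n + h·x_1', x_2_{n+1} = x_2_n + h·x_2'.
0.000000: (-0.700000, -1.500000); f=(-2.657500, -1.050000) → (-0.939175, -1.594500)
(x_1(0.09), x_2(0.09)) ≈ (-0.9392, -1.5945)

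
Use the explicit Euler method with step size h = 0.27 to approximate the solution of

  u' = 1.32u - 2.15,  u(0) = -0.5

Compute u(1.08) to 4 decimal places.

-5.5770

Euler: u_{n+1} = u_n + h·f(s_n, u_n).
s=0.000000, u=-0.500000: f=-2.810000 → u ← -0.500000 + 0.27·(-2.810000) = -1.258700
s=0.270000, u=-1.258700: f=-3.811484 → u ← -1.258700 + 0.27·(-3.811484) = -2.287801
s=0.540000, u=-2.287801: f=-5.169897 → u ← -2.287801 + 0.27·(-5.169897) = -3.683673
s=0.810000, u=-3.683673: f=-7.012448 → u ← -3.683673 + 0.27·(-7.012448) = -5.577034
u(1.08) ≈ -5.5770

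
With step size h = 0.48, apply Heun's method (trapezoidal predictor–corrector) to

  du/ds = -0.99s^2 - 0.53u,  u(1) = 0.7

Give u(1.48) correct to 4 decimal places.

Heun: k1 = f(s_n, u_n); k2 = f(s_n + h, u_n + h·k1); u_{n+1} = u_n + (h/2)·(k1 + k2).
s=1.000000, u=0.700000:
  k1 = f(1.000000, 0.700000) = -1.361000
  k2 = f(1.480000, 0.046720) = -2.193258
  u ← 0.700000 + (0.48/2)·(-1.361000 + (-2.193258)) = -0.153022
u(1.48) ≈ -0.1530

-0.1530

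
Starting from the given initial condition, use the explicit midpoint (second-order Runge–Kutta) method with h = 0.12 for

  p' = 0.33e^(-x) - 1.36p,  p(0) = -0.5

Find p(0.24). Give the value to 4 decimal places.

-0.3022

Midpoint: k1 = f(x_n, p_n); k2 = f(x_n + h/2, p_n + (h/2)·k1); p_{n+1} = p_n + h·k2.
x=0.000000, p=-0.500000:
  k1 = f(0.000000, -0.500000) = 1.010000
  k2 = f(0.060000, -0.439400) = 0.908366
  p ← -0.500000 + 0.12·0.908366 = -0.390996
x=0.120000, p=-0.390996:
  k1 = f(0.120000, -0.390996) = 0.824438
  k2 = f(0.180000, -0.341530) = 0.740120
  p ← -0.390996 + 0.12·0.740120 = -0.302182
p(0.24) ≈ -0.3022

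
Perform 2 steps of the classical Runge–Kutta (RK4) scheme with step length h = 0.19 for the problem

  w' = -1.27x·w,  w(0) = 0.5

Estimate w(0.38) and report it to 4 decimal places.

RK4: k1 = f(x_n, w_n); k2 = f(x_n + h/2, w_n + (h/2)·k1); k3 = f(x_n + h/2, w_n + (h/2)·k2); k4 = f(x_n + h, w_n + h·k3); w_{n+1} = w_n + (h/6)·(k1 + 2k2 + 2k3 + k4).
x=0.000000, w=0.500000:
  k1 = f(0.000000, 0.500000) = 0.000000
  k2 = f(0.095000, 0.500000) = -0.060325
  k3 = f(0.095000, 0.494269) = -0.059634
  k4 = f(0.190000, 0.488670) = -0.117916
  w ← 0.500000 + (0.19/6)·(k1 + 2k2 + 2k3 + k4) = 0.488669
x=0.190000, w=0.488669:
  k1 = f(0.190000, 0.488669) = -0.117916
  k2 = f(0.285000, 0.477467) = -0.172819
  k3 = f(0.285000, 0.472251) = -0.170931
  k4 = f(0.380000, 0.456192) = -0.220158
  w ← 0.488669 + (0.19/6)·(k1 + 2k2 + 2k3 + k4) = 0.456192
w(0.38) ≈ 0.4562

0.4562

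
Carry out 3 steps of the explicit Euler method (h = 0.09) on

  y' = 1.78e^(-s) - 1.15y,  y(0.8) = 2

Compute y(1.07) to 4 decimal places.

1.6180

Euler: y_{n+1} = y_n + h·f(s_n, y_n).
s=0.800000, y=2.000000: f=-1.500194 → y ← 2.000000 + 0.09·(-1.500194) = 1.864983
s=0.890000, y=1.864983: f=-1.413763 → y ← 1.864983 + 0.09·(-1.413763) = 1.737744
s=0.980000, y=1.737744: f=-1.330352 → y ← 1.737744 + 0.09·(-1.330352) = 1.618012
y(1.07) ≈ 1.6180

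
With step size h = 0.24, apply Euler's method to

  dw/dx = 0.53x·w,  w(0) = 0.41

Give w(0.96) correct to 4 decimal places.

0.4894

Euler: w_{n+1} = w_n + h·f(x_n, w_n).
x=0.000000, w=0.410000: f=0.000000 → w ← 0.410000 + 0.24·0.000000 = 0.410000
x=0.240000, w=0.410000: f=0.052152 → w ← 0.410000 + 0.24·0.052152 = 0.422516
x=0.480000, w=0.422516: f=0.107488 → w ← 0.422516 + 0.24·0.107488 = 0.448314
x=0.720000, w=0.448314: f=0.171076 → w ← 0.448314 + 0.24·0.171076 = 0.489372
w(0.96) ≈ 0.4894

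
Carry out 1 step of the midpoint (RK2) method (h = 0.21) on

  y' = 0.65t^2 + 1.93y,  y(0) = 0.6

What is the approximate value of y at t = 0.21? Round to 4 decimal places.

Midpoint: k1 = f(t_n, y_n); k2 = f(t_n + h/2, y_n + (h/2)·k1); y_{n+1} = y_n + h·k2.
t=0.000000, y=0.600000:
  k1 = f(0.000000, 0.600000) = 1.158000
  k2 = f(0.105000, 0.721590) = 1.399835
  y ← 0.600000 + 0.21·1.399835 = 0.893965
y(0.21) ≈ 0.8940

0.8940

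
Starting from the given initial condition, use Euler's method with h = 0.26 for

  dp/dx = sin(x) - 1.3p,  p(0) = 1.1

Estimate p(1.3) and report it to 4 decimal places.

Euler: p_{n+1} = p_n + h·f(x_n, p_n).
x=0.000000, p=1.100000: f=-1.430000 → p ← 1.100000 + 0.26·(-1.430000) = 0.728200
x=0.260000, p=0.728200: f=-0.689579 → p ← 0.728200 + 0.26·(-0.689579) = 0.548909
x=0.520000, p=0.548909: f=-0.216702 → p ← 0.548909 + 0.26·(-0.216702) = 0.492567
x=0.780000, p=0.492567: f=0.062943 → p ← 0.492567 + 0.26·0.062943 = 0.508932
x=1.040000, p=0.508932: f=0.200793 → p ← 0.508932 + 0.26·0.200793 = 0.561138
p(1.3) ≈ 0.5611

0.5611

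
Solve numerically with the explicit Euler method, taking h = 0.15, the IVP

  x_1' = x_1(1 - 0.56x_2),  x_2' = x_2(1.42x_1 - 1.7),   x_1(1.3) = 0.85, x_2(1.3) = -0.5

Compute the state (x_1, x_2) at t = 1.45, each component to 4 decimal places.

1.0132, -0.4630

Euler on (x_1,x_2): x_1_{n+1} = x_1_n + h·x_1', x_2_{n+1} = x_2_n + h·x_2'.
1.300000: (0.850000, -0.500000); f=(1.088000, 0.246500) → (1.013200, -0.463025)
(x_1(1.45), x_2(1.45)) ≈ (1.0132, -0.4630)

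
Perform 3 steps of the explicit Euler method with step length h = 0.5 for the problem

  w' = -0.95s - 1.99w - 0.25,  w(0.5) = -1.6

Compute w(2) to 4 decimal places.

-0.8405

Euler: w_{n+1} = w_n + h·f(s_n, w_n).
s=0.500000, w=-1.600000: f=2.459000 → w ← -1.600000 + 0.5·2.459000 = -0.370500
s=1.000000, w=-0.370500: f=-0.462705 → w ← -0.370500 + 0.5·(-0.462705) = -0.601852
s=1.500000, w=-0.601852: f=-0.477314 → w ← -0.601852 + 0.5·(-0.477314) = -0.840509
w(2) ≈ -0.8405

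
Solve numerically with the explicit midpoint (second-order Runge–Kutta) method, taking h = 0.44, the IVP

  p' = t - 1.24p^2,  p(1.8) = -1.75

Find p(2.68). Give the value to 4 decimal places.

-23.9199

Midpoint: k1 = f(t_n, p_n); k2 = f(t_n + h/2, p_n + (h/2)·k1); p_{n+1} = p_n + h·k2.
t=1.800000, p=-1.750000:
  k1 = f(1.800000, -1.750000) = -1.997500
  k2 = f(2.020000, -2.189450) = -3.924177
  p ← -1.750000 + 0.44·(-3.924177) = -3.476638
t=2.240000, p=-3.476638:
  k1 = f(2.240000, -3.476638) = -12.747894
  k2 = f(2.460000, -6.281175) = -46.461914
  p ← -3.476638 + 0.44·(-46.461914) = -23.919880
p(2.68) ≈ -23.9199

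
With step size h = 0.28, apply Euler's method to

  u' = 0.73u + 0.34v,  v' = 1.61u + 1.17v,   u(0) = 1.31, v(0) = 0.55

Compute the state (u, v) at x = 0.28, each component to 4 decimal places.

Euler on (u,v): u_{n+1} = u_n + h·u', v_{n+1} = v_n + h·v'.
0.000000: (1.310000, 0.550000); f=(1.143300, 2.752600) → (1.630124, 1.320728)
(u(0.28), v(0.28)) ≈ (1.6301, 1.3207)

1.6301, 1.3207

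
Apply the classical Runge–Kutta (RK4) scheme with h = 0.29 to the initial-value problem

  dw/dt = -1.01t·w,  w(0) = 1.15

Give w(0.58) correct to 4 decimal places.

RK4: k1 = f(t_n, w_n); k2 = f(t_n + h/2, w_n + (h/2)·k1); k3 = f(t_n + h/2, w_n + (h/2)·k2); k4 = f(t_n + h, w_n + h·k3); w_{n+1} = w_n + (h/6)·(k1 + 2k2 + 2k3 + k4).
t=0.000000, w=1.150000:
  k1 = f(0.000000, 1.150000) = 0.000000
  k2 = f(0.145000, 1.150000) = -0.168417
  k3 = f(0.145000, 1.125579) = -0.164841
  k4 = f(0.290000, 1.102196) = -0.322833
  w ← 1.150000 + (0.29/6)·(k1 + 2k2 + 2k3 + k4) = 1.102181
t=0.290000, w=1.102181:
  k1 = f(0.290000, 1.102181) = -0.322829
  k2 = f(0.435000, 1.055371) = -0.463677
  k3 = f(0.435000, 1.034948) = -0.454704
  k4 = f(0.580000, 0.970317) = -0.568412
  w ← 1.102181 + (0.29/6)·(k1 + 2k2 + 2k3 + k4) = 0.970328
w(0.58) ≈ 0.9703

0.9703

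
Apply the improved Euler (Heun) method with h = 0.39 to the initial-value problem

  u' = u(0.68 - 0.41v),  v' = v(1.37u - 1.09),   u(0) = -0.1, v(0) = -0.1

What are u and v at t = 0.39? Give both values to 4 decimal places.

Heun on (u,v): k1 = f(t_n, state_n); k2 = f(t_n + h, state_n + h·k1); state_{n+1} = state_n + (h/2)·(k1 + k2).
0.000000: (-0.100000, -0.100000)
  k1 = (-0.072100, 0.122700)
  predictor → (-0.128119, -0.052147)
  k2 = (-0.089860, 0.065993)
  → (-0.131582, -0.063205)
(u(0.39), v(0.39)) ≈ (-0.1316, -0.0632)

-0.1316, -0.0632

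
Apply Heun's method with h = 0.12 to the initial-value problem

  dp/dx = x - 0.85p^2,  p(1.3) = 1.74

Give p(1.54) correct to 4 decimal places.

1.5457

Heun: k1 = f(x_n, p_n); k2 = f(x_n + h, p_n + h·k1); p_{n+1} = p_n + (h/2)·(k1 + k2).
x=1.300000, p=1.740000:
  k1 = f(1.300000, 1.740000) = -1.273460
  k2 = f(1.420000, 1.587185) = -0.721282
  p ← 1.740000 + (0.12/2)·(-1.273460 + (-0.721282)) = 1.620315
x=1.420000, p=1.620315:
  k1 = f(1.420000, 1.620315) = -0.811609
  k2 = f(1.540000, 1.522922) = -0.431399
  p ← 1.620315 + (0.12/2)·(-0.811609 + (-0.431399)) = 1.545735
p(1.54) ≈ 1.5457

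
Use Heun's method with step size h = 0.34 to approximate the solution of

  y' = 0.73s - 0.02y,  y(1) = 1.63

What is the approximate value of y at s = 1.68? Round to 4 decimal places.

Heun: k1 = f(s_n, y_n); k2 = f(s_n + h, y_n + h·k1); y_{n+1} = y_n + (h/2)·(k1 + k2).
s=1.000000, y=1.630000:
  k1 = f(1.000000, 1.630000) = 0.697400
  k2 = f(1.340000, 1.867116) = 0.940858
  y ← 1.630000 + (0.34/2)·(0.697400 + 0.940858) = 1.908504
s=1.340000, y=1.908504:
  k1 = f(1.340000, 1.908504) = 0.940030
  k2 = f(1.680000, 2.228114) = 1.181838
  y ← 1.908504 + (0.34/2)·(0.940030 + 1.181838) = 2.269221
y(1.68) ≈ 2.2692

2.2692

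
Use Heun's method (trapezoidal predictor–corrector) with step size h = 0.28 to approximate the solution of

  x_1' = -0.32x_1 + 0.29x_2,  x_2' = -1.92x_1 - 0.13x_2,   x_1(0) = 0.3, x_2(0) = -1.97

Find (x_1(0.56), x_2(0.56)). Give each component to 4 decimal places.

Heun on (x_1,x_2): k1 = f(s_n, state_n); k2 = f(s_n + h, state_n + h·k1); state_{n+1} = state_n + (h/2)·(k1 + k2).
0.000000: (0.300000, -1.970000)
  k1 = (-0.667300, -0.319900)
  predictor → (0.113156, -2.059572)
  k2 = (-0.633486, 0.050485)
  → (0.117890, -2.007718)
0.280000: (0.117890, -2.007718)
  k1 = (-0.619963, 0.034655)
  predictor → (-0.055700, -1.998015)
  k2 = (-0.561600, 0.366685)
  → (-0.047529, -1.951531)
(x_1(0.56), x_2(0.56)) ≈ (-0.0475, -1.9515)

-0.0475, -1.9515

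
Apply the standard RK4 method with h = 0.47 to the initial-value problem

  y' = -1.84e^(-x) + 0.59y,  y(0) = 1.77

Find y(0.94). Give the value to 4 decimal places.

1.5188

RK4: k1 = f(x_n, y_n); k2 = f(x_n + h/2, y_n + (h/2)·k1); k3 = f(x_n + h/2, y_n + (h/2)·k2); k4 = f(x_n + h, y_n + h·k3); y_{n+1} = y_n + (h/6)·(k1 + 2k2 + 2k3 + k4).
x=0.000000, y=1.770000:
  k1 = f(0.000000, 1.770000) = -0.795700
  k2 = f(0.235000, 1.583011) = -0.520674
  k3 = f(0.235000, 1.647642) = -0.482542
  k4 = f(0.470000, 1.543205) = -0.239513
  y ← 1.770000 + (0.47/6)·(k1 + 2k2 + 2k3 + k4) = 1.531738
x=0.470000, y=1.531738:
  k1 = f(0.470000, 1.531738) = -0.246279
  k2 = f(0.705000, 1.473862) = -0.039581
  k3 = f(0.705000, 1.522436) = -0.010922
  k4 = f(0.940000, 1.526604) = 0.181941
  y ← 1.531738 + (0.47/6)·(k1 + 2k2 + 2k3 + k4) = 1.518786
y(0.94) ≈ 1.5188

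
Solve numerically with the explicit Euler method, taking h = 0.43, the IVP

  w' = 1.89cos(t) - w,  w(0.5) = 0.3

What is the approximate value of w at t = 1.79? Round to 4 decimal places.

Euler: w_{n+1} = w_n + h·f(t_n, w_n).
t=0.500000, w=0.300000: f=1.358631 → w ← 0.300000 + 0.43·1.358631 = 0.884211
t=0.930000, w=0.884211: f=0.245695 → w ← 0.884211 + 0.43·0.245695 = 0.989860
t=1.360000, w=0.989860: f=-0.594399 → w ← 0.989860 + 0.43·(-0.594399) = 0.734269
w(1.79) ≈ 0.7343

0.7343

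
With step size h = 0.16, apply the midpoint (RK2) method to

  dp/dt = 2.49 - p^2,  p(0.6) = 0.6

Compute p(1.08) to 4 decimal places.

Midpoint: k1 = f(t_n, p_n); k2 = f(t_n + h/2, p_n + (h/2)·k1); p_{n+1} = p_n + h·k2.
t=0.600000, p=0.600000:
  k1 = f(0.600000, 0.600000) = 2.130000
  k2 = f(0.680000, 0.770400) = 1.896484
  p ← 0.600000 + 0.16·1.896484 = 0.903437
t=0.760000, p=0.903437:
  k1 = f(0.760000, 0.903437) = 1.673801
  k2 = f(0.840000, 1.037341) = 1.413923
  p ← 0.903437 + 0.16·1.413923 = 1.129665
t=0.920000, p=1.129665:
  k1 = f(0.920000, 1.129665) = 1.213857
  k2 = f(1.000000, 1.226774) = 0.985027
  p ← 1.129665 + 0.16·0.985027 = 1.287269
p(1.08) ≈ 1.2873

1.2873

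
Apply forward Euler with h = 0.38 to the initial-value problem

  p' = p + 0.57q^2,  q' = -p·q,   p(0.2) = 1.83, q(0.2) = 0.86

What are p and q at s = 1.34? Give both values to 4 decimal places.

Euler on (p,q): p_{n+1} = p_n + h·p', q_{n+1} = q_n + h·q'.
0.200000: (1.830000, 0.860000); f=(2.251572, -1.573800) → (2.685597, 0.261956)
0.580000: (2.685597, 0.261956); f=(2.724711, -0.703508) → (3.720988, -0.005377)
0.960000: (3.720988, -0.005377); f=(3.721004, 0.020008) → (5.134969, 0.002226)
(p(1.34), q(1.34)) ≈ (5.1350, 0.0022)

5.1350, 0.0022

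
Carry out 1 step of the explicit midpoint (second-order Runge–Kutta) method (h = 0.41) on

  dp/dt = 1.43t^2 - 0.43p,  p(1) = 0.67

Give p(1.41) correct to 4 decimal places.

1.3619

Midpoint: k1 = f(t_n, p_n); k2 = f(t_n + h/2, p_n + (h/2)·k1); p_{n+1} = p_n + h·k2.
t=1.000000, p=0.670000:
  k1 = f(1.000000, 0.670000) = 1.141900
  k2 = f(1.205000, 0.904089) = 1.687637
  p ← 0.670000 + 0.41·1.687637 = 1.361931
p(1.41) ≈ 1.3619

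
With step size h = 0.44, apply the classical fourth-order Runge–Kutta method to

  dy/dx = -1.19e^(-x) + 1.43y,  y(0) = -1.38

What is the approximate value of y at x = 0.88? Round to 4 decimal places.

-6.3722

RK4: k1 = f(x_n, y_n); k2 = f(x_n + h/2, y_n + (h/2)·k1); k3 = f(x_n + h/2, y_n + (h/2)·k2); k4 = f(x_n + h, y_n + h·k3); y_{n+1} = y_n + (h/6)·(k1 + 2k2 + 2k3 + k4).
x=0.000000, y=-1.380000:
  k1 = f(0.000000, -1.380000) = -3.163400
  k2 = f(0.220000, -2.075948) = -3.923603
  k3 = f(0.220000, -2.243193) = -4.162763
  k4 = f(0.440000, -3.211616) = -5.359014
  y ← -1.380000 + (0.44/6)·(k1 + 2k2 + 2k3 + k4) = -3.190977
x=0.440000, y=-3.190977:
  k1 = f(0.440000, -3.190977) = -5.329501
  k2 = f(0.660000, -4.363468) = -6.854812
  k3 = f(0.660000, -4.699036) = -7.334674
  k4 = f(0.880000, -6.418234) = -9.671666
  y ← -3.190977 + (0.44/6)·(k1 + 2k2 + 2k3 + k4) = -6.372188
y(0.88) ≈ -6.3722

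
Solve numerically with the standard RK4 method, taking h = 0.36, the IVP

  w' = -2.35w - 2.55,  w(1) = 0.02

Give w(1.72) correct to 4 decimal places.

RK4: k1 = f(t_n, w_n); k2 = f(t_n + h/2, w_n + (h/2)·k1); k3 = f(t_n + h/2, w_n + (h/2)·k2); k4 = f(t_n + h, w_n + h·k3); w_{n+1} = w_n + (h/6)·(k1 + 2k2 + 2k3 + k4).
t=1.000000, w=0.020000:
  k1 = f(1.000000, 0.020000) = -2.597000
  k2 = f(1.180000, -0.447460) = -1.498469
  k3 = f(1.180000, -0.249724) = -1.963148
  k4 = f(1.360000, -0.686733) = -0.936177
  w ← 0.020000 + (0.36/6)·(k1 + 2k2 + 2k3 + k4) = -0.607385
t=1.360000, w=-0.607385:
  k1 = f(1.360000, -0.607385) = -1.122646
  k2 = f(1.540000, -0.809461) = -0.647767
  k3 = f(1.540000, -0.723983) = -0.848641
  k4 = f(1.720000, -0.912895) = -0.404696
  w ← -0.607385 + (0.36/6)·(k1 + 2k2 + 2k3 + k4) = -0.878594
w(1.72) ≈ -0.8786

-0.8786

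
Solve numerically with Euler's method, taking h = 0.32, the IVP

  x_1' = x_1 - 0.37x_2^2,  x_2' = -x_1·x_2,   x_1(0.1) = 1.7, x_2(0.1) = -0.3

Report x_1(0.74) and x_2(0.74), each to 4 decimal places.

2.9458, -0.0390

Euler on (x_1,x_2): x_1_{n+1} = x_1_n + h·x_1', x_2_{n+1} = x_2_n + h·x_2'.
0.100000: (1.700000, -0.300000); f=(1.666700, 0.510000) → (2.233344, -0.136800)
0.420000: (2.233344, -0.136800); f=(2.226420, 0.305521) → (2.945798, -0.039033)
(x_1(0.74), x_2(0.74)) ≈ (2.9458, -0.0390)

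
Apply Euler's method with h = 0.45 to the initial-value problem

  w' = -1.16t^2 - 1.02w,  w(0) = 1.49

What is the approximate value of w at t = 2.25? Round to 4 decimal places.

Euler: w_{n+1} = w_n + h·f(t_n, w_n).
t=0.000000, w=1.490000: f=-1.519800 → w ← 1.490000 + 0.45·(-1.519800) = 0.806090
t=0.450000, w=0.806090: f=-1.057112 → w ← 0.806090 + 0.45·(-1.057112) = 0.330390
t=0.900000, w=0.330390: f=-1.276597 → w ← 0.330390 + 0.45·(-1.276597) = -0.244079
t=1.350000, w=-0.244079: f=-1.865139 → w ← -0.244079 + 0.45·(-1.865139) = -1.083392
t=1.800000, w=-1.083392: f=-2.653340 → w ← -1.083392 + 0.45·(-2.653340) = -2.277395
w(2.25) ≈ -2.2774

-2.2774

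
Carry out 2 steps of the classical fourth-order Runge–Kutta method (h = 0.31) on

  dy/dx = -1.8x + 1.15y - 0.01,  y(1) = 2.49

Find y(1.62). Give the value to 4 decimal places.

2.9977

RK4: k1 = f(x_n, y_n); k2 = f(x_n + h/2, y_n + (h/2)·k1); k3 = f(x_n + h/2, y_n + (h/2)·k2); k4 = f(x_n + h, y_n + h·k3); y_{n+1} = y_n + (h/6)·(k1 + 2k2 + 2k3 + k4).
x=1.000000, y=2.490000:
  k1 = f(1.000000, 2.490000) = 1.053500
  k2 = f(1.155000, 2.653293) = 0.962286
  k3 = f(1.155000, 2.639154) = 0.946028
  k4 = f(1.310000, 2.783269) = 0.832759
  y ← 2.490000 + (0.31/6)·(k1 + 2k2 + 2k3 + k4) = 2.784649
x=1.310000, y=2.784649:
  k1 = f(1.310000, 2.784649) = 0.834347
  k2 = f(1.465000, 2.913973) = 0.704069
  k3 = f(1.465000, 2.893780) = 0.680847
  k4 = f(1.620000, 2.995712) = 0.519068
  y ← 2.784649 + (0.31/6)·(k1 + 2k2 + 2k3 + k4) = 2.997684
y(1.62) ≈ 2.9977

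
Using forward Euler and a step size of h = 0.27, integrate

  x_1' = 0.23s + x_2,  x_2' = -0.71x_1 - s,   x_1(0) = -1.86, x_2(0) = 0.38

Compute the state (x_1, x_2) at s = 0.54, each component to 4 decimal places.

-1.5418, 1.0006

Euler on (x_1,x_2): x_1_{n+1} = x_1_n + h·x_1', x_2_{n+1} = x_2_n + h·x_2'.
0.000000: (-1.860000, 0.380000); f=(0.380000, 1.320600) → (-1.757400, 0.736562)
0.270000: (-1.757400, 0.736562); f=(0.798662, 0.977754) → (-1.541761, 1.000556)
(x_1(0.54), x_2(0.54)) ≈ (-1.5418, 1.0006)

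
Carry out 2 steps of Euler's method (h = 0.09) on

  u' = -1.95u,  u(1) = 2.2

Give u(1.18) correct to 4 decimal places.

Euler: u_{n+1} = u_n + h·f(t_n, u_n).
t=1.000000, u=2.200000: f=-4.290000 → u ← 2.200000 + 0.09·(-4.290000) = 1.813900
t=1.090000, u=1.813900: f=-3.537105 → u ← 1.813900 + 0.09·(-3.537105) = 1.495561
u(1.18) ≈ 1.4956

1.4956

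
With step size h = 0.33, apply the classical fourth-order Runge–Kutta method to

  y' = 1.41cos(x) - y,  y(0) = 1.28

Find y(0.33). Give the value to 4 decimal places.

1.3088

RK4: k1 = f(x_n, y_n); k2 = f(x_n + h/2, y_n + (h/2)·k1); k3 = f(x_n + h/2, y_n + (h/2)·k2); k4 = f(x_n + h, y_n + h·k3); y_{n+1} = y_n + (h/6)·(k1 + 2k2 + 2k3 + k4).
x=0.000000, y=1.280000:
  k1 = f(0.000000, 1.280000) = 0.130000
  k2 = f(0.165000, 1.301450) = 0.089400
  k3 = f(0.165000, 1.294751) = 0.096099
  k4 = f(0.330000, 1.311713) = 0.022207
  y ← 1.280000 + (0.33/6)·(k1 + 2k2 + 2k3 + k4) = 1.308776
y(0.33) ≈ 1.3088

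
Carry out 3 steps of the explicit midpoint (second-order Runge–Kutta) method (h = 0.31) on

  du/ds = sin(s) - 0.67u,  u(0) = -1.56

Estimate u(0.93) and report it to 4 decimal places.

-0.5059

Midpoint: k1 = f(s_n, u_n); k2 = f(s_n + h/2, u_n + (h/2)·k1); u_{n+1} = u_n + h·k2.
s=0.000000, u=-1.560000:
  k1 = f(0.000000, -1.560000) = 1.045200
  k2 = f(0.155000, -1.397994) = 1.091036
  u ← -1.560000 + 0.31·1.091036 = -1.221779
s=0.310000, u=-1.221779:
  k1 = f(0.310000, -1.221779) = 1.123650
  k2 = f(0.465000, -1.047613) = 1.150324
  u ← -1.221779 + 0.31·1.150324 = -0.865179
s=0.620000, u=-0.865179:
  k1 = f(0.620000, -0.865179) = 1.160705
  k2 = f(0.775000, -0.685269) = 1.158846
  u ← -0.865179 + 0.31·1.158846 = -0.505936
u(0.93) ≈ -0.5059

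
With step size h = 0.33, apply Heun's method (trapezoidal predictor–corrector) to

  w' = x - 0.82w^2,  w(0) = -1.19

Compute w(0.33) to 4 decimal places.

-1.6620

Heun: k1 = f(x_n, w_n); k2 = f(x_n + h, w_n + h·k1); w_{n+1} = w_n + (h/2)·(k1 + k2).
x=0.000000, w=-1.190000:
  k1 = f(0.000000, -1.190000) = -1.161202
  k2 = f(0.330000, -1.573197) = -1.699457
  w ← -1.190000 + (0.33/2)·(-1.161202 + (-1.699457)) = -1.662009
w(0.33) ≈ -1.6620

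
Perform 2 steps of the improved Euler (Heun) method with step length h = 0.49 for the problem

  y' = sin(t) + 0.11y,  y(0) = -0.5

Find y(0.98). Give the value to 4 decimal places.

-0.1102

Heun: k1 = f(t_n, y_n); k2 = f(t_n + h, y_n + h·k1); y_{n+1} = y_n + (h/2)·(k1 + k2).
t=0.000000, y=-0.500000:
  k1 = f(0.000000, -0.500000) = -0.055000
  k2 = f(0.490000, -0.526950) = 0.412661
  y ← -0.500000 + (0.49/2)·(-0.055000 + 0.412661) = -0.412373
t=0.490000, y=-0.412373:
  k1 = f(0.490000, -0.412373) = 0.425265
  k2 = f(0.980000, -0.203993) = 0.808058
  y ← -0.412373 + (0.49/2)·(0.425265 + 0.808058) = -0.110209
y(0.98) ≈ -0.1102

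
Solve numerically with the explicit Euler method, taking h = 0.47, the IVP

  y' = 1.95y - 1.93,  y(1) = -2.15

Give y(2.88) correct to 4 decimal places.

Euler: y_{n+1} = y_n + h·f(s_n, y_n).
s=1.000000, y=-2.150000: f=-6.122500 → y ← -2.150000 + 0.47·(-6.122500) = -5.027575
s=1.470000, y=-5.027575: f=-11.733771 → y ← -5.027575 + 0.47·(-11.733771) = -10.542447
s=1.940000, y=-10.542447: f=-22.487773 → y ← -10.542447 + 0.47·(-22.487773) = -21.111701
s=2.410000, y=-21.111701: f=-43.097816 → y ← -21.111701 + 0.47·(-43.097816) = -41.367674
y(2.88) ≈ -41.3677

-41.3677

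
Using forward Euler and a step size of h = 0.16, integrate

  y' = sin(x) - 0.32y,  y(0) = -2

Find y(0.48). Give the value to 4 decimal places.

-1.6337

Euler: y_{n+1} = y_n + h·f(x_n, y_n).
x=0.000000, y=-2.000000: f=0.640000 → y ← -2.000000 + 0.16·0.640000 = -1.897600
x=0.160000, y=-1.897600: f=0.766550 → y ← -1.897600 + 0.16·0.766550 = -1.774952
x=0.320000, y=-1.774952: f=0.882551 → y ← -1.774952 + 0.16·0.882551 = -1.633744
y(0.48) ≈ -1.6337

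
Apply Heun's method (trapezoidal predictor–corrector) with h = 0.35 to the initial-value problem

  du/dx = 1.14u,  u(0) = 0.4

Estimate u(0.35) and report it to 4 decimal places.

0.5914

Heun: k1 = f(x_n, u_n); k2 = f(x_n + h, u_n + h·k1); u_{n+1} = u_n + (h/2)·(k1 + k2).
x=0.000000, u=0.400000:
  k1 = f(0.000000, 0.400000) = 0.456000
  k2 = f(0.350000, 0.559600) = 0.637944
  u ← 0.400000 + (0.35/2)·(0.456000 + 0.637944) = 0.591440
u(0.35) ≈ 0.5914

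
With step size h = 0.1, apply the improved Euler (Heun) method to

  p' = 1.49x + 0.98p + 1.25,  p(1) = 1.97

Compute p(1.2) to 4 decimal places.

Heun: k1 = f(x_n, p_n); k2 = f(x_n + h, p_n + h·k1); p_{n+1} = p_n + (h/2)·(k1 + k2).
x=1.000000, p=1.970000:
  k1 = f(1.000000, 1.970000) = 4.670600
  k2 = f(1.100000, 2.437060) = 5.277319
  p ← 1.970000 + (0.1/2)·(4.670600 + 5.277319) = 2.467396
x=1.100000, p=2.467396:
  k1 = f(1.100000, 2.467396) = 5.307048
  k2 = f(1.200000, 2.998101) = 5.976139
  p ← 2.467396 + (0.1/2)·(5.307048 + 5.976139) = 3.031555
p(1.2) ≈ 3.0316

3.0316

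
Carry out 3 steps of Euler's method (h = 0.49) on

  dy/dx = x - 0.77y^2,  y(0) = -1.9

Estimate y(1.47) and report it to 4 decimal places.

-25.2392

Euler: y_{n+1} = y_n + h·f(x_n, y_n).
x=0.000000, y=-1.900000: f=-2.779700 → y ← -1.900000 + 0.49·(-2.779700) = -3.262053
x=0.490000, y=-3.262053: f=-7.703562 → y ← -3.262053 + 0.49·(-7.703562) = -7.036798
x=0.980000, y=-7.036798: f=-37.147730 → y ← -7.036798 + 0.49·(-37.147730) = -25.239186
y(1.47) ≈ -25.2392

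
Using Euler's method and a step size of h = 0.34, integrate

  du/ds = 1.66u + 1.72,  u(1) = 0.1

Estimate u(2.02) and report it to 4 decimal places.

Euler: u_{n+1} = u_n + h·f(s_n, u_n).
s=1.000000, u=0.100000: f=1.886000 → u ← 0.100000 + 0.34·1.886000 = 0.741240
s=1.340000, u=0.741240: f=2.950458 → u ← 0.741240 + 0.34·2.950458 = 1.744396
s=1.680000, u=1.744396: f=4.615697 → u ← 1.744396 + 0.34·4.615697 = 3.313733
u(2.02) ≈ 3.3137

3.3137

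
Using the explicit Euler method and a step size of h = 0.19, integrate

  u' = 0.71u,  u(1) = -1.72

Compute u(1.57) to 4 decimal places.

Euler: u_{n+1} = u_n + h·f(t_n, u_n).
t=1.000000, u=-1.720000: f=-1.221200 → u ← -1.720000 + 0.19·(-1.221200) = -1.952028
t=1.190000, u=-1.952028: f=-1.385940 → u ← -1.952028 + 0.19·(-1.385940) = -2.215357
t=1.380000, u=-2.215357: f=-1.572903 → u ← -2.215357 + 0.19·(-1.572903) = -2.514208
u(1.57) ≈ -2.5142

-2.5142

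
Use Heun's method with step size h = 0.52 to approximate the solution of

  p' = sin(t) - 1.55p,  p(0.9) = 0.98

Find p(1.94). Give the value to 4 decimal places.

0.7100

Heun: k1 = f(t_n, p_n); k2 = f(t_n + h, p_n + h·k1); p_{n+1} = p_n + (h/2)·(k1 + k2).
t=0.900000, p=0.980000:
  k1 = f(0.900000, 0.980000) = -0.735673
  k2 = f(1.420000, 0.597450) = 0.062604
  p ← 0.980000 + (0.52/2)·(-0.735673 + 0.062604) = 0.805002
t=1.420000, p=0.805002:
  k1 = f(1.420000, 0.805002) = -0.259102
  k2 = f(1.940000, 0.670269) = -0.106302
  p ← 0.805002 + (0.52/2)·(-0.259102 + (-0.106302)) = 0.709997
p(1.94) ≈ 0.7100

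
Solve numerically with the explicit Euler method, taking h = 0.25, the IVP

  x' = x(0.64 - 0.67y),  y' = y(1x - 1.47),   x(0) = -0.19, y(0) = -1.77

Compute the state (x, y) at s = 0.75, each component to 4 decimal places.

-0.4641, -0.3151

Euler on (x,y): x_{n+1} = x_n + h·x', y_{n+1} = y_n + h·y'.
0.000000: (-0.190000, -1.770000); f=(-0.346921, 2.938200) → (-0.276730, -1.035450)
0.250000: (-0.276730, -1.035450); f=(-0.369089, 1.808652) → (-0.369003, -0.583287)
0.500000: (-0.369003, -0.583287); f=(-0.380369, 1.072666) → (-0.464095, -0.315120)
(x(0.75), y(0.75)) ≈ (-0.4641, -0.3151)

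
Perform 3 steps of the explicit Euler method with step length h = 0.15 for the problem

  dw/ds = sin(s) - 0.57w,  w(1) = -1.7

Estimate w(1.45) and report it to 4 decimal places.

-0.9249

Euler: w_{n+1} = w_n + h·f(s_n, w_n).
s=1.000000, w=-1.700000: f=1.810471 → w ← -1.700000 + 0.15·1.810471 = -1.428429
s=1.150000, w=-1.428429: f=1.726969 → w ← -1.428429 + 0.15·1.726969 = -1.169384
s=1.300000, w=-1.169384: f=1.630107 → w ← -1.169384 + 0.15·1.630107 = -0.924868
w(1.45) ≈ -0.9249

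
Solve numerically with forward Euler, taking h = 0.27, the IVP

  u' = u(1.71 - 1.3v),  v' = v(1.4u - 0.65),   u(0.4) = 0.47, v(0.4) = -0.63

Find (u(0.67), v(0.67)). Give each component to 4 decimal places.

0.7909, -0.6314

Euler on (u,v): u_{n+1} = u_n + h·u', v_{n+1} = v_n + h·v'.
0.400000: (0.470000, -0.630000); f=(1.188630, -0.005040) → (0.790930, -0.631361)
(u(0.67), v(0.67)) ≈ (0.7909, -0.6314)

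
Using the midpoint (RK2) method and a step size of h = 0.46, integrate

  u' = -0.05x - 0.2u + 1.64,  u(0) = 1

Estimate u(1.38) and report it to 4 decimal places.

Midpoint: k1 = f(x_n, u_n); k2 = f(x_n + h/2, u_n + (h/2)·k1); u_{n+1} = u_n + h·k2.
x=0.000000, u=1.000000:
  k1 = f(0.000000, 1.000000) = 1.440000
  k2 = f(0.230000, 1.331200) = 1.362260
  u ← 1.000000 + 0.46·1.362260 = 1.626640
x=0.460000, u=1.626640:
  k1 = f(0.460000, 1.626640) = 1.291672
  k2 = f(0.690000, 1.923724) = 1.220755
  u ← 1.626640 + 0.46·1.220755 = 2.188187
x=0.920000, u=2.188187:
  k1 = f(0.920000, 2.188187) = 1.156363
  k2 = f(1.150000, 2.454150) = 1.091670
  u ← 2.188187 + 0.46·1.091670 = 2.690355
u(1.38) ≈ 2.6904

2.6904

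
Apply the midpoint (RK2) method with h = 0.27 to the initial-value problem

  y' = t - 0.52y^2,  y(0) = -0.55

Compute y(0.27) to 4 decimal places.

Midpoint: k1 = f(t_n, y_n); k2 = f(t_n + h/2, y_n + (h/2)·k1); y_{n+1} = y_n + h·k2.
t=0.000000, y=-0.550000:
  k1 = f(0.000000, -0.550000) = -0.157300
  k2 = f(0.135000, -0.571236) = -0.034681
  y ← -0.550000 + 0.27·(-0.034681) = -0.559364
y(0.27) ≈ -0.5594

-0.5594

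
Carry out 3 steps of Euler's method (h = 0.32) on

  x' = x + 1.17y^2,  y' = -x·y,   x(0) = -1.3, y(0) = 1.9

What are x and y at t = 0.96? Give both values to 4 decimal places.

Euler on (x,y): x_{n+1} = x_n + h·x', y_{n+1} = y_n + h·y'.
0.000000: (-1.300000, 1.900000); f=(2.923700, 2.470000) → (-0.364416, 2.690400)
0.320000: (-0.364416, 2.690400); f=(8.104339, 0.980425) → (2.228972, 3.004136)
0.640000: (2.228972, 3.004136); f=(12.788027, -6.696136) → (6.321141, 0.861372)
(x(0.96), y(0.96)) ≈ (6.3211, 0.8614)

6.3211, 0.8614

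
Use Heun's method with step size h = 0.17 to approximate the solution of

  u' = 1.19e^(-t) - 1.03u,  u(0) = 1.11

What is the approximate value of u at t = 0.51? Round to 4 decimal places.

1.0174

Heun: k1 = f(t_n, u_n); k2 = f(t_n + h, u_n + h·k1); u_{n+1} = u_n + (h/2)·(k1 + k2).
t=0.000000, u=1.110000:
  k1 = f(0.000000, 1.110000) = 0.046700
  k2 = f(0.170000, 1.117939) = -0.147516
  u ← 1.110000 + (0.17/2)·(0.046700 + (-0.147516)) = 1.101431
t=0.170000, u=1.101431:
  k1 = f(0.170000, 1.101431) = -0.130512
  k2 = f(0.340000, 1.079244) = -0.264614
  u ← 1.101431 + (0.17/2)·(-0.130512 + (-0.264614)) = 1.067845
t=0.340000, u=1.067845:
  k1 = f(0.340000, 1.067845) = -0.252874
  k2 = f(0.510000, 1.024856) = -0.341012
  u ← 1.067845 + (0.17/2)·(-0.252874 + (-0.341012)) = 1.017365
u(0.51) ≈ 1.0174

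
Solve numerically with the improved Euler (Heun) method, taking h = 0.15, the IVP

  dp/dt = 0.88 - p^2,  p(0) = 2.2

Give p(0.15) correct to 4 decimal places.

1.7756

Heun: k1 = f(t_n, p_n); k2 = f(t_n + h, p_n + h·k1); p_{n+1} = p_n + (h/2)·(k1 + k2).
t=0.000000, p=2.200000:
  k1 = f(0.000000, 2.200000) = -3.960000
  k2 = f(0.150000, 1.606000) = -1.699236
  p ← 2.200000 + (0.15/2)·(-3.960000 + (-1.699236)) = 1.775557
p(0.15) ≈ 1.7756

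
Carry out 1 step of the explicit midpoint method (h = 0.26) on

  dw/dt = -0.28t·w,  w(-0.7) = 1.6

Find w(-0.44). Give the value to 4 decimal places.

1.6681

Midpoint: k1 = f(t_n, w_n); k2 = f(t_n + h/2, w_n + (h/2)·k1); w_{n+1} = w_n + h·k2.
t=-0.700000, w=1.600000:
  k1 = f(-0.700000, 1.600000) = 0.313600
  k2 = f(-0.570000, 1.640768) = 0.261867
  w ← 1.600000 + 0.26·0.261867 = 1.668085
w(-0.44) ≈ 1.6681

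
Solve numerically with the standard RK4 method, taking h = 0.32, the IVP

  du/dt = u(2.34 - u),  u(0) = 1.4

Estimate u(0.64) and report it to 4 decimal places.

RK4: k1 = f(t_n, u_n); k2 = f(t_n + h/2, u_n + (h/2)·k1); k3 = f(t_n + h/2, u_n + (h/2)·k2); k4 = f(t_n + h, u_n + h·k3); u_{n+1} = u_n + (h/6)·(k1 + 2k2 + 2k3 + k4).
t=0.000000, u=1.400000:
  k1 = f(0.000000, 1.400000) = 1.316000
  k2 = f(0.160000, 1.610560) = 1.174807
  k3 = f(0.160000, 1.587969) = 1.194202
  k4 = f(0.320000, 1.782145) = 0.994179
  u ← 1.400000 + (0.32/6)·(k1 + 2k2 + 2k3 + k4) = 1.775904
t=0.320000, u=1.775904:
  k1 = f(0.320000, 1.775904) = 1.001781
  k2 = f(0.480000, 1.936189) = 0.781855
  k3 = f(0.480000, 1.901001) = 0.834538
  k4 = f(0.640000, 2.042956) = 0.606848
  u ← 1.775904 + (0.32/6)·(k1 + 2k2 + 2k3 + k4) = 2.034113
u(0.64) ≈ 2.0341

2.0341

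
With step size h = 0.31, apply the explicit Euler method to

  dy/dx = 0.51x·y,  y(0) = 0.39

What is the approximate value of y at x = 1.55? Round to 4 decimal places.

0.6163

Euler: y_{n+1} = y_n + h·f(x_n, y_n).
x=0.000000, y=0.390000: f=0.000000 → y ← 0.390000 + 0.31·0.000000 = 0.390000
x=0.310000, y=0.390000: f=0.061659 → y ← 0.390000 + 0.31·0.061659 = 0.409114
x=0.620000, y=0.409114: f=0.129362 → y ← 0.409114 + 0.31·0.129362 = 0.449216
x=0.930000, y=0.449216: f=0.213063 → y ← 0.449216 + 0.31·0.213063 = 0.515266
x=1.240000, y=0.515266: f=0.325854 → y ← 0.515266 + 0.31·0.325854 = 0.616281
y(1.55) ≈ 0.6163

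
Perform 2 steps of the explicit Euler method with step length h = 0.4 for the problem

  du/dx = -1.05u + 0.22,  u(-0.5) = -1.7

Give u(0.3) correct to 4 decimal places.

Euler: u_{n+1} = u_n + h·f(x_n, u_n).
x=-0.500000, u=-1.700000: f=2.005000 → u ← -1.700000 + 0.4·2.005000 = -0.898000
x=-0.100000, u=-0.898000: f=1.162900 → u ← -0.898000 + 0.4·1.162900 = -0.432840
u(0.3) ≈ -0.4328

-0.4328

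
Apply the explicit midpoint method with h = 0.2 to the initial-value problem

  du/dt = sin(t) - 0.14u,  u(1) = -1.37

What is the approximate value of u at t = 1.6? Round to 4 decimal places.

-0.7117

Midpoint: k1 = f(t_n, u_n); k2 = f(t_n + h/2, u_n + (h/2)·k1); u_{n+1} = u_n + h·k2.
t=1.000000, u=-1.370000:
  k1 = f(1.000000, -1.370000) = 1.033271
  k2 = f(1.100000, -1.266673) = 1.068542
  u ← -1.370000 + 0.2·1.068542 = -1.156292
t=1.200000, u=-1.156292:
  k1 = f(1.200000, -1.156292) = 1.093920
  k2 = f(1.300000, -1.046900) = 1.110124
  u ← -1.156292 + 0.2·1.110124 = -0.934267
t=1.400000, u=-0.934267:
  k1 = f(1.400000, -0.934267) = 1.116247
  k2 = f(1.500000, -0.822642) = 1.112665
  u ← -0.934267 + 0.2·1.112665 = -0.711734
u(1.6) ≈ -0.7117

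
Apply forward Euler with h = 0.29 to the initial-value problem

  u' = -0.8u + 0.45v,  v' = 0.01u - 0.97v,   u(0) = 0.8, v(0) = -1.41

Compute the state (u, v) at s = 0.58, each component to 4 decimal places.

Euler on (u,v): u_{n+1} = u_n + h·u', v_{n+1} = v_n + h·v'.
0.000000: (0.800000, -1.410000); f=(-1.274500, 1.375700) → (0.430395, -1.011047)
0.290000: (0.430395, -1.011047); f=(-0.799287, 0.985020) → (0.198602, -0.725391)
(u(0.58), v(0.58)) ≈ (0.1986, -0.7254)

0.1986, -0.7254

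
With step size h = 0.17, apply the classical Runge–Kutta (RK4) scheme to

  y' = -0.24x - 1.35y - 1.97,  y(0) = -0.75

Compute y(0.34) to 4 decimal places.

-1.0230

RK4: k1 = f(x_n, y_n); k2 = f(x_n + h/2, y_n + (h/2)·k1); k3 = f(x_n + h/2, y_n + (h/2)·k2); k4 = f(x_n + h, y_n + h·k3); y_{n+1} = y_n + (h/6)·(k1 + 2k2 + 2k3 + k4).
x=0.000000, y=-0.750000:
  k1 = f(0.000000, -0.750000) = -0.957500
  k2 = f(0.085000, -0.831387) = -0.868027
  k3 = f(0.085000, -0.823782) = -0.878294
  k4 = f(0.170000, -0.899310) = -0.796732
  y ← -0.750000 + (0.17/6)·(k1 + 2k2 + 2k3 + k4) = -0.898661
x=0.170000, y=-0.898661:
  k1 = f(0.170000, -0.898661) = -0.797607
  k2 = f(0.255000, -0.966458) = -0.726482
  k3 = f(0.255000, -0.960412) = -0.734643
  k4 = f(0.340000, -1.023551) = -0.669806
  y ← -0.898661 + (0.17/6)·(k1 + 2k2 + 2k3 + k4) = -1.023035
y(0.34) ≈ -1.0230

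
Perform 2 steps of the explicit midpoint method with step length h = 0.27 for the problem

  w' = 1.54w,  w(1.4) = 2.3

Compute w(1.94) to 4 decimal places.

Midpoint: k1 = f(t_n, w_n); k2 = f(t_n + h/2, w_n + (h/2)·k1); w_{n+1} = w_n + h·k2.
t=1.400000, w=2.300000:
  k1 = f(1.400000, 2.300000) = 3.542000
  k2 = f(1.535000, 2.778170) = 4.278382
  w ← 2.300000 + 0.27·4.278382 = 3.455163
t=1.670000, w=3.455163:
  k1 = f(1.670000, 3.455163) = 5.320951
  k2 = f(1.805000, 4.173491) = 6.427177
  w ← 3.455163 + 0.27·6.427177 = 5.190501
w(1.94) ≈ 5.1905

5.1905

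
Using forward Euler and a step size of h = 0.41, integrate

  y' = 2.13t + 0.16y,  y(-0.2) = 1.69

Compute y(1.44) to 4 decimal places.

Euler: y_{n+1} = y_n + h·f(t_n, y_n).
t=-0.200000, y=1.690000: f=-0.155600 → y ← 1.690000 + 0.41·(-0.155600) = 1.626204
t=0.210000, y=1.626204: f=0.707493 → y ← 1.626204 + 0.41·0.707493 = 1.916276
t=0.620000, y=1.916276: f=1.627204 → y ← 1.916276 + 0.41·1.627204 = 2.583430
t=1.030000, y=2.583430: f=2.607249 → y ← 2.583430 + 0.41·2.607249 = 3.652402
y(1.44) ≈ 3.6524

3.6524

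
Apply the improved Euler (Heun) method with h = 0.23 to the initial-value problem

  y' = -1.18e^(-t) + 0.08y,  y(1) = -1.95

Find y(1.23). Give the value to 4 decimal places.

Heun: k1 = f(t_n, y_n); k2 = f(t_n + h, y_n + h·k1); y_{n+1} = y_n + (h/2)·(k1 + k2).
t=1.000000, y=-1.950000:
  k1 = f(1.000000, -1.950000) = -0.590098
  k2 = f(1.230000, -2.085722) = -0.511763
  y ← -1.950000 + (0.23/2)·(-0.590098 + (-0.511763)) = -2.076714
y(1.23) ≈ -2.0767

-2.0767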